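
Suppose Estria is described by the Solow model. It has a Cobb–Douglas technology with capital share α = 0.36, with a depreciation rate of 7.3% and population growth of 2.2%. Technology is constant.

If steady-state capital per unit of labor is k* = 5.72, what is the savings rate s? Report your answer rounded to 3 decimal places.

s ≈ 0.290

In steady state, investment equals break-even investment: s·k^α = (n + δ)·k.
So s / (n + δ) = (k*)^(1−α) = 5.72^0.64 = 3.0530.
Therefore s = 3.0530 × (n + δ) = 3.0530 × 0.095 = 0.2900.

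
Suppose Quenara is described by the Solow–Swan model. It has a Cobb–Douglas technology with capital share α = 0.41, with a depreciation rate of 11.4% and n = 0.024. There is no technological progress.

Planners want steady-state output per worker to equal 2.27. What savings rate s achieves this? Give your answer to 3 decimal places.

In steady state, investment equals break-even investment: s·k^α = (n + δ)·k.
Since y* = [s/(n + δ)]^(α/(1−α)), we have s/(n + δ) = (y*)^((1−α)/α) = 2.27^1.439 = 3.2533.
Therefore s = 3.2533 × (n + δ) = 3.2533 × 0.138 = 0.4490.

s ≈ 0.449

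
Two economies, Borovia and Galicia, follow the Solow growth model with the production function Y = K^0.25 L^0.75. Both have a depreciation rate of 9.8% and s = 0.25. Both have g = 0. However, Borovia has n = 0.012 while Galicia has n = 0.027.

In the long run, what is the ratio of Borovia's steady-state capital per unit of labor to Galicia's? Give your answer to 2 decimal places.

Steady-state k* = [s/(n + δ)]^(1/(1−α)), so the ratio is [ (s_B/(n + δ)_B) / (s_G/(n + δ)_G) ]^1.3333.
s_B/(n + δ)_B = 0.25/0.110 = 2.2727; s_G/(n + δ)_G = 0.25/0.125 = 2.0000.
Ratio = (2.2727/2.0000)^1.3333 = 1.1364^1.3333 ≈ 1.1859

k*_B / k*_G ≈ 1.19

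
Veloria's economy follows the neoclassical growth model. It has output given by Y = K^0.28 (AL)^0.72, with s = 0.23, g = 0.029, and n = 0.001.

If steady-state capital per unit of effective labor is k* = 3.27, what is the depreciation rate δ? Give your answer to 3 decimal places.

δ ≈ 0.068

Steady state requires s·f(k) = (n + g + δ)·k, i.e. s·k^α = (n + g + δ)·k.
So s / (n + g + δ) = (k*)^(1−α) = 3.27^0.72 = 2.3468.
Therefore n + g + δ = s / 2.3468 = 0.23 / 2.3468 = 0.0980, so δ = 0.0980 − 0.030 = 0.0680.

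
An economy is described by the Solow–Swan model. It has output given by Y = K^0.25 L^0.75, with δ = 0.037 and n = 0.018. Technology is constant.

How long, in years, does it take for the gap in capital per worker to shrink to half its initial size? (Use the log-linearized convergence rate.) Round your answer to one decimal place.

Near the steady state the convergence rate is λ = (1 − α)(n + δ).
λ = (1 − 0.25) × 0.055 = 0.75 × 0.055 = 0.04125
Half-life = ln 2 / λ = 0.6931 / 0.04125 ≈ 16.80 years

t_½ ≈ 16.8 years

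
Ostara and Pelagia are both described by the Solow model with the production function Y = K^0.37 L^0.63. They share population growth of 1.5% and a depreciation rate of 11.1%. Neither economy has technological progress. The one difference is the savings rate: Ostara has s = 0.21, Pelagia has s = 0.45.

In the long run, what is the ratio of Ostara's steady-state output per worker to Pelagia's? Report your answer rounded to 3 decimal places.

y*_O / y*_P ≈ 0.639

Steady-state y* = [s/(n + δ)]^(α/(1−α)), so the ratio is [ (s_O/(n + δ)_O) / (s_P/(n + δ)_P) ]^0.5873.
s_O/(n + δ)_O = 0.21/0.126 = 1.6667; s_P/(n + δ)_P = 0.45/0.126 = 3.5714.
Ratio = (1.6667/3.5714)^0.5873 = 0.4667^0.5873 ≈ 0.6392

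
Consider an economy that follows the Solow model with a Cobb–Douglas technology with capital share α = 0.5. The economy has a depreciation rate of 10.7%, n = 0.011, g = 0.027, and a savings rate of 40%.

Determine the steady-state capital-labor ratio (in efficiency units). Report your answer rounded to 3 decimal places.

At the steady state, Δk = 0, so s·k^α = (n + g + δ)·k.
Rearranging, k^(1−α) = s / (n + g + δ).
k^0.5 = 0.40 / (0.011 + 0.027 + 0.107) = 0.40 / 0.145 = 2.7586
k* = 2.7586^(1/0.5) ≈ 7.6099

k* ≈ 7.610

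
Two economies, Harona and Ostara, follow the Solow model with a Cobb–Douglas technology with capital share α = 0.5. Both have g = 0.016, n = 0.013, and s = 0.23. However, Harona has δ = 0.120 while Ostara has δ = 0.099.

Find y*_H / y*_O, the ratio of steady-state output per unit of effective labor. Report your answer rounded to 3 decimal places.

Steady-state y* = [s/(n + g + δ)]^(α/(1−α)), so the ratio is [ (s_H/(n + g + δ)_H) / (s_O/(n + g + δ)_O) ]^1.
s_H/(n + g + δ)_H = 0.23/0.149 = 1.5436; s_O/(n + g + δ)_O = 0.23/0.128 = 1.7969.
Ratio = (1.5436/1.7969)^1 = 0.8590^1 ≈ 0.8590

ratio ≈ 0.859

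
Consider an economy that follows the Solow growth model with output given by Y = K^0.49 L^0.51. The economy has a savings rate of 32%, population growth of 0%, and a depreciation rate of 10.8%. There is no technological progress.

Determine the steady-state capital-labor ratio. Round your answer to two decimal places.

k* ≈ 8.41

Steady state requires s·f(k) = (n + δ)·k, i.e. s·k^α = (n + δ)·k.
Rearranging, k^(1−α) = s / (n + δ).
k^0.51 = 0.32 / (0.000 + 0.108) = 0.32 / 0.108 = 2.9630
k* = 2.9630^(1/0.51) ≈ 8.4133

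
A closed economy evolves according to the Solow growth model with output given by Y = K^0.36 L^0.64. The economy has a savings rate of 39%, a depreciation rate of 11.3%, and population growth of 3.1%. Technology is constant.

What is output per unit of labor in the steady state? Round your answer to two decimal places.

At the steady state, Δk = 0, so s·k^α = (n + δ)·k.
Dividing both sides by k: k^(1−α) = s / (n + δ).
k^0.64 = 0.39 / (0.031 + 0.113) = 0.39 / 0.144 = 2.7083
k* = 2.7083^(1/0.64) ≈ 4.7434
y* = (k*)^α = 4.7434^0.36 ≈ 1.7514

y* = 1.75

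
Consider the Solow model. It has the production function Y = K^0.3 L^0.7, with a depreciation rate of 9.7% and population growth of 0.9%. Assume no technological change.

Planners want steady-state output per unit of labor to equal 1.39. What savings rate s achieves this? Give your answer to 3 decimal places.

s ≈ 0.229

At the steady state, Δk = 0, so s·k^α = (n + δ)·k.
Since y* = [s/(n + δ)]^(α/(1−α)), we have s/(n + δ) = (y*)^((1−α)/α) = 1.39^2.3333 = 2.1562.
Therefore s = 2.1562 × (n + δ) = 2.1562 × 0.106 = 0.2286.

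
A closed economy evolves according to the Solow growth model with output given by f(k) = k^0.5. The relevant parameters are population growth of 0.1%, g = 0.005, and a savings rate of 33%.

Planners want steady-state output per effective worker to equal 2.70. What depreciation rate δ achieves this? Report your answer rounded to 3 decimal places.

Steady state requires s·f(k) = (n + g + δ)·k, i.e. s·k^α = (n + g + δ)·k.
Since y* = [s/(n + g + δ)]^(α/(1−α)), we have s/(n + g + δ) = (y*)^((1−α)/α) = 2.70^1 = 2.7000.
Therefore n + g + δ = s / 2.7000 = 0.33 / 2.7000 = 0.1222, so δ = 0.1222 − 0.006 = 0.1162.

δ ≈ 0.116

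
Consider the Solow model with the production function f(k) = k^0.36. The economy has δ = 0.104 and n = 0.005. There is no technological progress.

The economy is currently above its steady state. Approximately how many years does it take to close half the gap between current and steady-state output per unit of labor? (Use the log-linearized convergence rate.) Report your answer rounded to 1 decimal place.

half-life ≈ 9.9 years

Near the steady state the convergence rate is λ = (1 − α)(n + δ).
λ = (1 − 0.36) × 0.109 = 0.64 × 0.109 = 0.06976
Half-life = ln 2 / λ = 0.6931 / 0.06976 ≈ 9.94 years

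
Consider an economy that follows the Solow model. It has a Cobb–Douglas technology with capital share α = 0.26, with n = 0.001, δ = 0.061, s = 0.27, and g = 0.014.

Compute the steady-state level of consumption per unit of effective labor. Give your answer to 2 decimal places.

At the steady state, Δk = 0, so s·k^α = (n + g + δ)·k.
Rearranging, k^(1−α) = s / (n + g + δ).
k^0.74 = 0.27 / (0.001 + 0.014 + 0.061) = 0.27 / 0.076 = 3.5526
k* = 3.5526^(1/0.74) ≈ 5.5460
y* = (k*)^α = 5.5460^0.26 ≈ 1.5611
c* = (1 − s)·y* = (1 − 0.27) × 1.5611 ≈ 1.1396

c* ≈ 1.14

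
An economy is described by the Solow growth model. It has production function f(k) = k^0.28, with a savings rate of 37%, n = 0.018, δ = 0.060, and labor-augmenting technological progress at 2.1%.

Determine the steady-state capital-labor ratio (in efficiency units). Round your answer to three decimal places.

In steady state, investment equals break-even investment: s·k^α = (n + g + δ)·k.
Rearranging, k^(1−α) = s / (n + g + δ).
k^0.72 = 0.37 / (0.018 + 0.021 + 0.060) = 0.37 / 0.099 = 3.7374
k* = 3.7374^(1/0.72) ≈ 6.2407

k* ≈ 6.241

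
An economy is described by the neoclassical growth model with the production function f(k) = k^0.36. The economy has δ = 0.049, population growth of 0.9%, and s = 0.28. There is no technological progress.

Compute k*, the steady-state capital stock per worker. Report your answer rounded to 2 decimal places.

Steady state requires s·f(k) = (n + δ)·k, i.e. s·k^α = (n + δ)·k.
Dividing both sides by k: k^(1−α) = s / (n + δ).
k^0.64 = 0.28 / (0.009 + 0.049) = 0.28 / 0.058 = 4.8276
k* = 4.8276^(1/0.64) ≈ 11.7039

k* = 11.70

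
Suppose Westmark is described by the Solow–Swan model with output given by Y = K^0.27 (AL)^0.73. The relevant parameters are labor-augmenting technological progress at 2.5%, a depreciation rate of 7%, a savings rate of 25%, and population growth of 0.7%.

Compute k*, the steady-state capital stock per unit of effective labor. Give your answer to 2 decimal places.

At the steady state, Δk = 0, so s·k^α = (n + g + δ)·k.
Dividing both sides by k: k^(1−α) = s / (n + g + δ).
k^0.73 = 0.25 / (0.007 + 0.025 + 0.070) = 0.25 / 0.102 = 2.4510
k* = 2.4510^(1/0.73) ≈ 3.4147

k* = 3.41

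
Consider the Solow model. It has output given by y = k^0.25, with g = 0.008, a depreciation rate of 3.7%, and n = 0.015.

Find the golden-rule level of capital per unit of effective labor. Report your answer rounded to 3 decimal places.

k_gold ≈ 6.705

The golden rule sets f'(k) = n + g + δ, i.e. α·k^(α−1) = n + g + δ.
So k^(1−α) = α / (n + g + δ) = 0.25 / 0.060 = 4.1667.
k_gold = 4.1667^(1/0.75) ≈ 6.7049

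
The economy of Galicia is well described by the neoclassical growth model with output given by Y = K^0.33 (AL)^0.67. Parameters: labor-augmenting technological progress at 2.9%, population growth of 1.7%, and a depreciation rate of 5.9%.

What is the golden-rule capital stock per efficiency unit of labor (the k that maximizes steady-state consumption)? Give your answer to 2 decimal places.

The golden rule sets f'(k) = n + g + δ, i.e. α·k^(α−1) = n + g + δ.
So k^(1−α) = α / (n + g + δ) = 0.33 / 0.105 = 3.1429.
k_gold = 3.1429^(1/0.67) ≈ 5.5244

k_gold ≈ 5.52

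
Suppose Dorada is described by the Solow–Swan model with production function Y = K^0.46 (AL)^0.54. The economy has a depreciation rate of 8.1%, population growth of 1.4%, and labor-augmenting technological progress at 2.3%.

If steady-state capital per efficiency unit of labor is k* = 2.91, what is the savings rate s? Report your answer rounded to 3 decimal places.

s ≈ 0.210

In steady state, investment equals break-even investment: s·k^α = (n + g + δ)·k.
So s / (n + g + δ) = (k*)^(1−α) = 2.91^0.54 = 1.7803.
Therefore s = 1.7803 × (n + g + δ) = 1.7803 × 0.118 = 0.2101.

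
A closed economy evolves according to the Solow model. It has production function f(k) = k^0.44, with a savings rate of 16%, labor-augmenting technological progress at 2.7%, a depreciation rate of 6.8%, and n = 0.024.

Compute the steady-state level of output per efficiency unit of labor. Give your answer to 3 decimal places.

In steady state, investment equals break-even investment: s·k^α = (n + g + δ)·k.
Dividing both sides by k: k^(1−α) = s / (n + g + δ).
k^0.56 = 0.16 / (0.024 + 0.027 + 0.068) = 0.16 / 0.119 = 1.3445
k* = 1.3445^(1/0.56) ≈ 1.6966
y* = (k*)^α = 1.6966^0.44 ≈ 1.2619

y* = 1.262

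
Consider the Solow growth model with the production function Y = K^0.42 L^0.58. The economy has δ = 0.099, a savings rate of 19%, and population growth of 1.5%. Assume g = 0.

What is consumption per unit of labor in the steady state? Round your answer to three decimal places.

c* ≈ 1.173

Steady state requires s·f(k) = (n + δ)·k, i.e. s·k^α = (n + δ)·k.
Rearranging, k^(1−α) = s / (n + δ).
k^0.58 = 0.19 / (0.015 + 0.099) = 0.19 / 0.114 = 1.6667
k* = 1.6667^(1/0.58) ≈ 2.4128
y* = (k*)^α = 2.4128^0.42 ≈ 1.4476
c* = (1 − s)·y* = (1 − 0.19) × 1.4476 ≈ 1.1726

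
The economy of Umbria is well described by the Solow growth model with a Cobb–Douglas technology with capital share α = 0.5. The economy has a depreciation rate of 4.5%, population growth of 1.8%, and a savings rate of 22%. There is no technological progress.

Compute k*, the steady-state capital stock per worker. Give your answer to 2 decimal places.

Steady state requires s·f(k) = (n + δ)·k, i.e. s·k^α = (n + δ)·k.
Dividing both sides by k: k^(1−α) = s / (n + δ).
k^0.5 = 0.22 / (0.018 + 0.045) = 0.22 / 0.063 = 3.4921
k* = 3.4921^(1/0.5) ≈ 12.1948

k* = 12.19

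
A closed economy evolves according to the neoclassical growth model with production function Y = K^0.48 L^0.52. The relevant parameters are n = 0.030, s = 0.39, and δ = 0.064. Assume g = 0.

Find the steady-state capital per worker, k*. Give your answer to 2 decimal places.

k* = 15.43

In steady state, investment equals break-even investment: s·k^α = (n + δ)·k.
Dividing both sides by k: k^(1−α) = s / (n + δ).
k^0.52 = 0.39 / (0.030 + 0.064) = 0.39 / 0.094 = 4.1489
k* = 4.1489^(1/0.52) ≈ 15.4288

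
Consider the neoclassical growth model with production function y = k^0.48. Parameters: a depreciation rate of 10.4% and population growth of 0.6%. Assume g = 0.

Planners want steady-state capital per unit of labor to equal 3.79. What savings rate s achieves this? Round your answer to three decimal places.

Steady state requires s·f(k) = (n + δ)·k, i.e. s·k^α = (n + δ)·k.
So s / (n + δ) = (k*)^(1−α) = 3.79^0.52 = 1.9994.
Therefore s = 1.9994 × (n + δ) = 1.9994 × 0.110 = 0.2199.

s ≈ 0.220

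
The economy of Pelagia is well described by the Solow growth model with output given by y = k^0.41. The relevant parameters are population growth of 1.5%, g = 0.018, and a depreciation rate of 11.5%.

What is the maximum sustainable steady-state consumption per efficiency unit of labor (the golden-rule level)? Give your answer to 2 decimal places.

c_gold ≈ 1.20

At the golden rule, f'(k) = n + g + δ, so α·k^(α−1) = n + g + δ and k_gold = (α/(n + g + δ))^(1/(1−α)).
k_gold = (0.41/0.148)^(1/0.59) = 2.7703^1.6949 ≈ 5.6239
c_gold = f(k_gold) − (n + g + δ)·k_gold = 2.0301 − 0.148×5.6239 ≈ 1.1978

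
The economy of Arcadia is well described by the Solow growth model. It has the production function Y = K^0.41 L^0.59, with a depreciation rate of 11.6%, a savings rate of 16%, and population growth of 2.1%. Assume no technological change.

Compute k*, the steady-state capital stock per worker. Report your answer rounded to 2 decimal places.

At the steady state, Δk = 0, so s·k^α = (n + δ)·k.
Dividing both sides by k: k^(1−α) = s / (n + δ).
k^0.59 = 0.16 / (0.021 + 0.116) = 0.16 / 0.137 = 1.1679
k* = 1.1679^(1/0.59) ≈ 1.3009

k* ≈ 1.30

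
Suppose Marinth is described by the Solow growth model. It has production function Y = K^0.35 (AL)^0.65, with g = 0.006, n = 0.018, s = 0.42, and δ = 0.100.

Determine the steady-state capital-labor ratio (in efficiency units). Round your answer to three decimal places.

k* = 6.533

At the steady state, Δk = 0, so s·k^α = (n + g + δ)·k.
Rearranging, k^(1−α) = s / (n + g + δ).
k^0.65 = 0.42 / (0.018 + 0.006 + 0.100) = 0.42 / 0.124 = 3.3871
k* = 3.3871^(1/0.65) ≈ 6.5331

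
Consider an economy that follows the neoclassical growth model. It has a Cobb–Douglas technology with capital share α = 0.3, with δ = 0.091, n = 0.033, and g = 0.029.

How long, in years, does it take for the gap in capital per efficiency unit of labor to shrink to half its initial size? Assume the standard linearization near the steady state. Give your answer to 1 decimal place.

t_½ ≈ 6.5 years

Near the steady state the convergence rate is λ = (1 − α)(n + g + δ).
λ = (1 − 0.3) × 0.153 = 0.7 × 0.153 = 0.1071
Half-life = ln 2 / λ = 0.6931 / 0.1071 ≈ 6.47 years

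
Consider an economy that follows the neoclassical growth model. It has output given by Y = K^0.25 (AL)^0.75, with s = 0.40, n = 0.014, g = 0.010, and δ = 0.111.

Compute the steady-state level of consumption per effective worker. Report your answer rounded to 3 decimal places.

c* ≈ 0.862

In steady state, investment equals break-even investment: s·k^α = (n + g + δ)·k.
Dividing both sides by k: k^(1−α) = s / (n + g + δ).
k^0.75 = 0.40 / (0.014 + 0.010 + 0.111) = 0.40 / 0.135 = 2.9630
k* = 2.9630^(1/0.75) ≈ 4.2557
y* = (k*)^α = 4.2557^0.25 ≈ 1.4363
c* = (1 − s)·y* = (1 − 0.40) × 1.4363 ≈ 0.8618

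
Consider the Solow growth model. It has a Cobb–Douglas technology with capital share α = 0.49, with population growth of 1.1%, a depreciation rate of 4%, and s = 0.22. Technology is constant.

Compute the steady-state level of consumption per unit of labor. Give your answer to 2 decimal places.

In steady state, investment equals break-even investment: s·k^α = (n + δ)·k.
Rearranging, k^(1−α) = s / (n + δ).
k^0.51 = 0.22 / (0.011 + 0.040) = 0.22 / 0.051 = 4.3137
k* = 4.3137^(1/0.51) ≈ 17.5713
y* = (k*)^α = 17.5713^0.49 ≈ 4.0734
c* = (1 − s)·y* = (1 − 0.22) × 4.0734 ≈ 3.1773

c* ≈ 3.18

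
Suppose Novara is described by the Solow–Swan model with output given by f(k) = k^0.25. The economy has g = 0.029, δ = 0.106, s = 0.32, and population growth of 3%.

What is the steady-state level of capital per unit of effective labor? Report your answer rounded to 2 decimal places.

k* = 2.42

Steady state requires s·f(k) = (n + g + δ)·k, i.e. s·k^α = (n + g + δ)·k.
Dividing both sides by k: k^(1−α) = s / (n + g + δ).
k^0.75 = 0.32 / (0.030 + 0.029 + 0.106) = 0.32 / 0.165 = 1.9394
k* = 1.9394^(1/0.75) ≈ 2.4186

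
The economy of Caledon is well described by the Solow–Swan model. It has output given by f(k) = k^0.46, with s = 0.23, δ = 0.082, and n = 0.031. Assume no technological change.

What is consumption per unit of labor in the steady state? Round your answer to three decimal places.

Steady state requires s·f(k) = (n + δ)·k, i.e. s·k^α = (n + δ)·k.
Rearranging, k^(1−α) = s / (n + δ).
k^0.54 = 0.23 / (0.031 + 0.082) = 0.23 / 0.113 = 2.0354
k* = 2.0354^(1/0.54) ≈ 3.7288
y* = (k*)^α = 3.7288^0.46 ≈ 1.8320
c* = (1 − s)·y* = (1 − 0.23) × 1.8320 ≈ 1.4106

c* = 1.411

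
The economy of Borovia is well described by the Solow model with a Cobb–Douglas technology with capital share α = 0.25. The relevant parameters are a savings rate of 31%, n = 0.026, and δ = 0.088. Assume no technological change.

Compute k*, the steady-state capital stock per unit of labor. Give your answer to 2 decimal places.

Steady state requires s·f(k) = (n + δ)·k, i.e. s·k^α = (n + δ)·k.
Rearranging, k^(1−α) = s / (n + δ).
k^0.75 = 0.31 / (0.026 + 0.088) = 0.31 / 0.114 = 2.7193
k* = 2.7193^(1/0.75) ≈ 3.7956

k* = 3.80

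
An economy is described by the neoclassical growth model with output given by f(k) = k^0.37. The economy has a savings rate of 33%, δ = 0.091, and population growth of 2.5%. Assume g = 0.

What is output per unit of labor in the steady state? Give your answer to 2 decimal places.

y* ≈ 1.85

In steady state, investment equals break-even investment: s·k^α = (n + δ)·k.
Dividing both sides by k: k^(1−α) = s / (n + δ).
k^0.63 = 0.33 / (0.025 + 0.091) = 0.33 / 0.116 = 2.8448
k* = 2.8448^(1/0.63) ≈ 5.2567
y* = (k*)^α = 5.2567^0.37 ≈ 1.8478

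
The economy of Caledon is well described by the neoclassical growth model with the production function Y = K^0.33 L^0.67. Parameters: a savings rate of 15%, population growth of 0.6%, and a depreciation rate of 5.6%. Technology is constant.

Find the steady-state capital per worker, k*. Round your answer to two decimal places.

At the steady state, Δk = 0, so s·k^α = (n + δ)·k.
Rearranging, k^(1−α) = s / (n + δ).
k^0.67 = 0.15 / (0.006 + 0.056) = 0.15 / 0.062 = 2.4194
k* = 2.4194^(1/0.67) ≈ 3.7385

k* ≈ 3.74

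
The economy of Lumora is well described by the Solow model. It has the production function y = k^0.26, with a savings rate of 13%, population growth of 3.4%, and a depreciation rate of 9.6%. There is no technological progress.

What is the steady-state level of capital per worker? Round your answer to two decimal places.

Steady state requires s·f(k) = (n + δ)·k, i.e. s·k^α = (n + δ)·k.
Dividing both sides by k: k^(1−α) = s / (n + δ).
k^0.74 = 0.13 / (0.034 + 0.096) = 0.13 / 0.130 = 1.0000
k* = 1.0000^(1/0.74) ≈ 1.0000

k* ≈ 1.00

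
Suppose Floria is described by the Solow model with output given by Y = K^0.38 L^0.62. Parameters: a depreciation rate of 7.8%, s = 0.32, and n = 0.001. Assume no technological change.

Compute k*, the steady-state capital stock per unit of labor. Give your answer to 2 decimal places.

At the steady state, Δk = 0, so s·k^α = (n + δ)·k.
Dividing both sides by k: k^(1−α) = s / (n + δ).
k^0.62 = 0.32 / (0.001 + 0.078) = 0.32 / 0.079 = 4.0506
k* = 4.0506^(1/0.62) ≈ 9.5471

k* = 9.55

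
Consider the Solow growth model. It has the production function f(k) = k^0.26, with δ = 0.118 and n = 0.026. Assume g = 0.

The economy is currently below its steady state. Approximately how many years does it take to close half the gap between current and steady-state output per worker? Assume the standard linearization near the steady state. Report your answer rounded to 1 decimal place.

about 6.5 years

Near the steady state the convergence rate is λ = (1 − α)(n + δ).
λ = (1 − 0.26) × 0.144 = 0.74 × 0.144 = 0.10656
Half-life = ln 2 / λ = 0.6931 / 0.10656 ≈ 6.50 years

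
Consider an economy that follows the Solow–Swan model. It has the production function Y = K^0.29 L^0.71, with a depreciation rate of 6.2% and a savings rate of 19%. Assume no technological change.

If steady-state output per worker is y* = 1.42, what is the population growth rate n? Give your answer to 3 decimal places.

n ≈ 0.019

Steady state requires s·f(k) = (n + δ)·k, i.e. s·k^α = (n + δ)·k.
Since y* = [s/(n + δ)]^(α/(1−α)), we have s/(n + δ) = (y*)^((1−α)/α) = 1.42^2.4483 = 2.3596.
Therefore n + δ = s / 2.3596 = 0.19 / 2.3596 = 0.0805, so n = 0.0805 − 0.062 = 0.0185.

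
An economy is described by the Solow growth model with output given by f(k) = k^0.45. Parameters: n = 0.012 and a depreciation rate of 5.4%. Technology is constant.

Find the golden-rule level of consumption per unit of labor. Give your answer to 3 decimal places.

c_gold ≈ 2.645

At the golden rule, f'(k) = n + δ, so α·k^(α−1) = n + δ and k_gold = (α/(n + δ))^(1/(1−α)).
k_gold = (0.45/0.066)^(1/0.55) = 6.8182^1.8182 ≈ 32.7928
c_gold = f(k_gold) − (n + δ)·k_gold = 4.8095 − 0.066×32.7928 ≈ 2.6452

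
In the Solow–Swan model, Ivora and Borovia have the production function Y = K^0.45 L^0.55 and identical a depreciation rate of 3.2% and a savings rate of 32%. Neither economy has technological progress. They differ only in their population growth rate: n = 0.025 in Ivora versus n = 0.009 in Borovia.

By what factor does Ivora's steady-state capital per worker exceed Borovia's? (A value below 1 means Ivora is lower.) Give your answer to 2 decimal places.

Steady-state k* = [s/(n + δ)]^(1/(1−α)), so the ratio is [ (s_I/(n + δ)_I) / (s_B/(n + δ)_B) ]^1.8182.
s_I/(n + δ)_I = 0.32/0.057 = 5.6140; s_B/(n + δ)_B = 0.32/0.041 = 7.8049.
Ratio = (5.6140/7.8049)^1.8182 = 0.7193^1.8182 ≈ 0.5493

k*_I / k*_B ≈ 0.55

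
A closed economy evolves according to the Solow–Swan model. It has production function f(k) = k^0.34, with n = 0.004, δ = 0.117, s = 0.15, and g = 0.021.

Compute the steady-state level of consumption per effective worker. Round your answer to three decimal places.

c* = 0.874

At the steady state, Δk = 0, so s·k^α = (n + g + δ)·k.
Rearranging, k^(1−α) = s / (n + g + δ).
k^0.66 = 0.15 / (0.004 + 0.021 + 0.117) = 0.15 / 0.142 = 1.0563
k* = 1.0563^(1/0.66) ≈ 1.0865
y* = (k*)^α = 1.0865^0.34 ≈ 1.0286
c* = (1 − s)·y* = (1 − 0.15) × 1.0286 ≈ 0.8743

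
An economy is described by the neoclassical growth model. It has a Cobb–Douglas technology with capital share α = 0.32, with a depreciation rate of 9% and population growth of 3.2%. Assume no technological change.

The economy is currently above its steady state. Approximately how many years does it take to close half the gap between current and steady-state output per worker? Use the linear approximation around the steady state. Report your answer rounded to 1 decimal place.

t_½ ≈ 8.4 years

Near the steady state the convergence rate is λ = (1 − α)(n + δ).
λ = (1 − 0.32) × 0.122 = 0.68 × 0.122 = 0.08296
Half-life = ln 2 / λ = 0.6931 / 0.08296 ≈ 8.35 years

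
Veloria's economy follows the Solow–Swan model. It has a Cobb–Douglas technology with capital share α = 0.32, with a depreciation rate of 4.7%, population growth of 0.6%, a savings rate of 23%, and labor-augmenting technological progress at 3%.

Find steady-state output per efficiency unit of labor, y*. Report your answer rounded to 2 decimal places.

y* ≈ 1.62

Steady state requires s·f(k) = (n + g + δ)·k, i.e. s·k^α = (n + g + δ)·k.
Dividing both sides by k: k^(1−α) = s / (n + g + δ).
k^0.68 = 0.23 / (0.006 + 0.030 + 0.047) = 0.23 / 0.083 = 2.7711
k* = 2.7711^(1/0.68) ≈ 4.4767
y* = (k*)^α = 4.4767^0.32 ≈ 1.6155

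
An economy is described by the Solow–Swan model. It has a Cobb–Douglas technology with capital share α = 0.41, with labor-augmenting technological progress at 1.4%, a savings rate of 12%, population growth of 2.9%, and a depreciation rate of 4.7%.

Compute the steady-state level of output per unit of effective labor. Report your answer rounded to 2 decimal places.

In steady state, investment equals break-even investment: s·k^α = (n + g + δ)·k.
Dividing both sides by k: k^(1−α) = s / (n + g + δ).
k^0.59 = 0.12 / (0.029 + 0.014 + 0.047) = 0.12 / 0.090 = 1.3333
k* = 1.3333^(1/0.59) ≈ 1.6283
y* = (k*)^α = 1.6283^0.41 ≈ 1.2213

y* = 1.22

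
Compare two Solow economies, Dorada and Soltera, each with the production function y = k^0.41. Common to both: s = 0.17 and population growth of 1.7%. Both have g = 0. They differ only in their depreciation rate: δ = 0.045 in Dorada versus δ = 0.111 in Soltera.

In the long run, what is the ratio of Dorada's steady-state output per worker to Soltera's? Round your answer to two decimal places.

Steady-state y* = [s/(n + δ)]^(α/(1−α)), so the ratio is [ (s_D/(n + δ)_D) / (s_S/(n + δ)_S) ]^0.6949.
s_D/(n + δ)_D = 0.17/0.062 = 2.7419; s_S/(n + δ)_S = 0.17/0.128 = 1.3281.
Ratio = (2.7419/1.3281)^0.6949 = 2.0645^0.6949 ≈ 1.6549

ratio ≈ 1.65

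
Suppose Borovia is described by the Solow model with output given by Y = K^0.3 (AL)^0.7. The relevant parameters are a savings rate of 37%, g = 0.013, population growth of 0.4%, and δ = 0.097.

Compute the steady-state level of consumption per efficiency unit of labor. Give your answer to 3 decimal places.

In steady state, investment equals break-even investment: s·k^α = (n + g + δ)·k.
Dividing both sides by k: k^(1−α) = s / (n + g + δ).
k^0.7 = 0.37 / (0.004 + 0.013 + 0.097) = 0.37 / 0.114 = 3.2456
k* = 3.2456^(1/0.7) ≈ 5.3755
y* = (k*)^α = 5.3755^0.3 ≈ 1.6562
c* = (1 − s)·y* = (1 − 0.37) × 1.6562 ≈ 1.0434

c* = 1.043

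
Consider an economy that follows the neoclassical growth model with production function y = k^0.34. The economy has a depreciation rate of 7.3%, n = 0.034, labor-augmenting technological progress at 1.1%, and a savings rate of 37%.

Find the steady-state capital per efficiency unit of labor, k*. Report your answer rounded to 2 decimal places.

k* = 5.65

In steady state, investment equals break-even investment: s·k^α = (n + g + δ)·k.
Dividing both sides by k: k^(1−α) = s / (n + g + δ).
k^0.66 = 0.37 / (0.034 + 0.011 + 0.073) = 0.37 / 0.118 = 3.1356
k* = 3.1356^(1/0.66) ≈ 5.6494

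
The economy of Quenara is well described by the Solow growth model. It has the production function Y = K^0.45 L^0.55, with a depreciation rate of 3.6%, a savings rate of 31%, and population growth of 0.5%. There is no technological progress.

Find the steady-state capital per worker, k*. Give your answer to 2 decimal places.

k* ≈ 39.57

Steady state requires s·f(k) = (n + δ)·k, i.e. s·k^α = (n + δ)·k.
Dividing both sides by k: k^(1−α) = s / (n + δ).
k^0.55 = 0.31 / (0.005 + 0.036) = 0.31 / 0.041 = 7.5610
k* = 7.5610^(1/0.55) ≈ 39.5746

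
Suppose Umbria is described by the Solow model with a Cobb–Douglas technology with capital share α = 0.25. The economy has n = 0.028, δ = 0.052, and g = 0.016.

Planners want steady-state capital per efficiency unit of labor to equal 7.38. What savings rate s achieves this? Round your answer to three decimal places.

s ≈ 0.430

In steady state, investment equals break-even investment: s·k^α = (n + g + δ)·k.
So s / (n + g + δ) = (k*)^(1−α) = 7.38^0.75 = 4.4776.
Therefore s = 4.4776 × (n + g + δ) = 4.4776 × 0.096 = 0.4298.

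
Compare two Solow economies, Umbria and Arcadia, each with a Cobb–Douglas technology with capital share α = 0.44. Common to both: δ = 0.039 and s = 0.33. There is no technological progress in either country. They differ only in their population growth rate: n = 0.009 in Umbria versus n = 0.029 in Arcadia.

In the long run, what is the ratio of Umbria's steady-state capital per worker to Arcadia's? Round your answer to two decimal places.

Steady-state k* = [s/(n + δ)]^(1/(1−α)), so the ratio is [ (s_U/(n + δ)_U) / (s_A/(n + δ)_A) ]^1.7857.
s_U/(n + δ)_U = 0.33/0.048 = 6.8750; s_A/(n + δ)_A = 0.33/0.068 = 4.8529.
Ratio = (6.8750/4.8529)^1.7857 = 1.4167^1.7857 ≈ 1.8627

k*_U / k*_A ≈ 1.86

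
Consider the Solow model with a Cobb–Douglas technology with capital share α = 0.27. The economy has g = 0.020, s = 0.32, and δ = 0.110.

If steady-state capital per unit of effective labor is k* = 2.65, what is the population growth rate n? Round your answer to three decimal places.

In steady state, investment equals break-even investment: s·k^α = (n + g + δ)·k.
So s / (n + g + δ) = (k*)^(1−α) = 2.65^0.73 = 2.0369.
Therefore n + g + δ = s / 2.0369 = 0.32 / 2.0369 = 0.1571, so n = 0.1571 − 0.130 = 0.0271.

n ≈ 0.027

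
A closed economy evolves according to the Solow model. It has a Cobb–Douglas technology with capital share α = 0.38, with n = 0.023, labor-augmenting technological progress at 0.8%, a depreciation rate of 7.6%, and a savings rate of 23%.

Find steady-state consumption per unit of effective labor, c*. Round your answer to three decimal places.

c* ≈ 1.231

Steady state requires s·f(k) = (n + g + δ)·k, i.e. s·k^α = (n + g + δ)·k.
Rearranging, k^(1−α) = s / (n + g + δ).
k^0.62 = 0.23 / (0.023 + 0.008 + 0.076) = 0.23 / 0.107 = 2.1495
k* = 2.1495^(1/0.62) ≈ 3.4358
y* = (k*)^α = 3.4358^0.38 ≈ 1.5984
c* = (1 − s)·y* = (1 − 0.23) × 1.5984 ≈ 1.2308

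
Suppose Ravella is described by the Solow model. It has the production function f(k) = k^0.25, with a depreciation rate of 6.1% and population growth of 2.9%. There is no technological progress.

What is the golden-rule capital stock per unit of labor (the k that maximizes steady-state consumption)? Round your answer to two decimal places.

k_gold ≈ 3.90

The golden rule sets f'(k) = n + δ, i.e. α·k^(α−1) = n + δ.
So k^(1−α) = α / (n + δ) = 0.25 / 0.090 = 2.7778.
k_gold = 2.7778^(1/0.75) ≈ 3.9048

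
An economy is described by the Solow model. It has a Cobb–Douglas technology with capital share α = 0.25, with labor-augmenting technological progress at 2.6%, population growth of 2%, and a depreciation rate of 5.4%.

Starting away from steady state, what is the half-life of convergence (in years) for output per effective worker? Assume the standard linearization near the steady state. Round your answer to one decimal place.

t_½ ≈ 9.2 years

Near the steady state the convergence rate is λ = (1 − α)(n + g + δ).
λ = (1 − 0.25) × 0.100 = 0.75 × 0.100 = 0.0750
Half-life = ln 2 / λ = 0.6931 / 0.0750 ≈ 9.24 years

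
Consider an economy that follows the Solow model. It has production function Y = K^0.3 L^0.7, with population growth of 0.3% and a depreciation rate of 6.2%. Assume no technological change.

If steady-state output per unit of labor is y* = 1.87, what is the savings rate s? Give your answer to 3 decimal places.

At the steady state, Δk = 0, so s·k^α = (n + δ)·k.
Since y* = [s/(n + δ)]^(α/(1−α)), we have s/(n + δ) = (y*)^((1−α)/α) = 1.87^2.3333 = 4.3081.
Therefore s = 4.3081 × (n + δ) = 4.3081 × 0.065 = 0.2800.

s ≈ 0.280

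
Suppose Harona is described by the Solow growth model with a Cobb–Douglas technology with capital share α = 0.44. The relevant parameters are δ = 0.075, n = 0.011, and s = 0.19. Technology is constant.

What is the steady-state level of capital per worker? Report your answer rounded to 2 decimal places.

At the steady state, Δk = 0, so s·k^α = (n + δ)·k.
Dividing both sides by k: k^(1−α) = s / (n + δ).
k^0.56 = 0.19 / (0.011 + 0.075) = 0.19 / 0.086 = 2.2093
k* = 2.2093^(1/0.56) ≈ 4.1185

k* = 4.12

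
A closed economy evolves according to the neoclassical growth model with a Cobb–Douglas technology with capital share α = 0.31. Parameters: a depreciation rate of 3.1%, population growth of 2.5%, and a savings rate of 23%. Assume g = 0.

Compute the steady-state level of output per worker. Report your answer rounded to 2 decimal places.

y* = 1.89

Steady state requires s·f(k) = (n + δ)·k, i.e. s·k^α = (n + δ)·k.
Rearranging, k^(1−α) = s / (n + δ).
k^0.69 = 0.23 / (0.025 + 0.031) = 0.23 / 0.056 = 4.1071
k* = 4.1071^(1/0.69) ≈ 7.7479
y* = (k*)^α = 7.7479^0.31 ≈ 1.8865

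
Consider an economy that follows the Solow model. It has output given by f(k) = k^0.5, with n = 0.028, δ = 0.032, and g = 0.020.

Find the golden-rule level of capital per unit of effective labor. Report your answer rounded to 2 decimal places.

k_gold ≈ 39.06

The golden rule sets f'(k) = n + g + δ, i.e. α·k^(α−1) = n + g + δ.
So k^(1−α) = α / (n + g + δ) = 0.5 / 0.080 = 6.2500.
k_gold = 6.2500^(1/0.5) ≈ 39.0625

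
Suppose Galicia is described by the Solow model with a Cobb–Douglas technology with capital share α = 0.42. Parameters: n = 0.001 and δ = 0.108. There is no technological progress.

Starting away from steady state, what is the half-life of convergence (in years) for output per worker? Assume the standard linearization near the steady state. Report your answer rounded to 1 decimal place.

t_½ ≈ 11.0 years

Near the steady state the convergence rate is λ = (1 − α)(n + δ).
λ = (1 − 0.42) × 0.109 = 0.58 × 0.109 = 0.06322
Half-life = ln 2 / λ = 0.6931 / 0.06322 ≈ 10.96 years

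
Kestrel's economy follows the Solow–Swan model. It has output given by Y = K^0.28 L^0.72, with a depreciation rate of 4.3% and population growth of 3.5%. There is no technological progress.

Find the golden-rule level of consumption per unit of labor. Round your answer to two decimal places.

At the golden rule, f'(k) = n + δ, so α·k^(α−1) = n + δ and k_gold = (α/(n + δ))^(1/(1−α)).
k_gold = (0.28/0.078)^(1/0.72) = 3.5897^1.3889 ≈ 5.9009
c_gold = f(k_gold) − (n + δ)·k_gold = 1.6438 − 0.078×5.9009 ≈ 1.1835

c_gold ≈ 1.18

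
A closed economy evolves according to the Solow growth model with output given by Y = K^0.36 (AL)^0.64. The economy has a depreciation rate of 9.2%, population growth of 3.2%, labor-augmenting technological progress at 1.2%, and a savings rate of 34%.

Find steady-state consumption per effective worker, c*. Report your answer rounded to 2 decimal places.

In steady state, investment equals break-even investment: s·k^α = (n + g + δ)·k.
Dividing both sides by k: k^(1−α) = s / (n + g + δ).
k^0.64 = 0.34 / (0.032 + 0.012 + 0.092) = 0.34 / 0.136 = 2.5000
k* = 2.5000^(1/0.64) ≈ 4.1858
y* = (k*)^α = 4.1858^0.36 ≈ 1.6743
c* = (1 − s)·y* = (1 − 0.34) × 1.6743 ≈ 1.1050

c* = 1.11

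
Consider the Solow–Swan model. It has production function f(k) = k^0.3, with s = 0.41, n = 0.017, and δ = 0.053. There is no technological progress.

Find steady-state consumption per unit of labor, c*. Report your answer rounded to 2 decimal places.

c* = 1.26

At the steady state, Δk = 0, so s·k^α = (n + δ)·k.
Dividing both sides by k: k^(1−α) = s / (n + δ).
k^0.7 = 0.41 / (0.017 + 0.053) = 0.41 / 0.070 = 5.8571
k* = 5.8571^(1/0.7) ≈ 12.4937
y* = (k*)^α = 12.4937^0.3 ≈ 2.1331
c* = (1 − s)·y* = (1 − 0.41) × 2.1331 ≈ 1.2585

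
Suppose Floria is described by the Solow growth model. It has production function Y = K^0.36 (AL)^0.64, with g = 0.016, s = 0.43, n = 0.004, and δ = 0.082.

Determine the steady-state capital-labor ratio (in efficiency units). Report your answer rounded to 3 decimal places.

In steady state, investment equals break-even investment: s·k^α = (n + g + δ)·k.
Rearranging, k^(1−α) = s / (n + g + δ).
k^0.64 = 0.43 / (0.004 + 0.016 + 0.082) = 0.43 / 0.102 = 4.2157
k* = 4.2157^(1/0.64) ≈ 9.4702

k* ≈ 9.470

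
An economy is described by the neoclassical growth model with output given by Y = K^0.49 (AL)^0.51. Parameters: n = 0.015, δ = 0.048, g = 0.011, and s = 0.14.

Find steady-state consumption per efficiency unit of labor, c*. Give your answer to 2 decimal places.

c* = 1.59

Steady state requires s·f(k) = (n + g + δ)·k, i.e. s·k^α = (n + g + δ)·k.
Rearranging, k^(1−α) = s / (n + g + δ).
k^0.51 = 0.14 / (0.015 + 0.011 + 0.048) = 0.14 / 0.074 = 1.8919
k* = 1.8919^(1/0.51) ≈ 3.4909
y* = (k*)^α = 3.4909^0.49 ≈ 1.8452
c* = (1 − s)·y* = (1 − 0.14) × 1.8452 ≈ 1.5869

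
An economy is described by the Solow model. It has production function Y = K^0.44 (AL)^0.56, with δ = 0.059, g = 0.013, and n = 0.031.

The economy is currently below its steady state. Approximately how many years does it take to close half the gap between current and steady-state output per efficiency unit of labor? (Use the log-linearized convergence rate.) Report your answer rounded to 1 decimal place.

half-life ≈ 12.0 years

Near the steady state the convergence rate is λ = (1 − α)(n + g + δ).
λ = (1 − 0.44) × 0.103 = 0.56 × 0.103 = 0.05768
Half-life = ln 2 / λ = 0.6931 / 0.05768 ≈ 12.02 years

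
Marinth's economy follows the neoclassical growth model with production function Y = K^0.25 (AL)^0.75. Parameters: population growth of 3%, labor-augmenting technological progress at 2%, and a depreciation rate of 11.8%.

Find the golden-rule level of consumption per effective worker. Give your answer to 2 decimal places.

At the golden rule, f'(k) = n + g + δ, so α·k^(α−1) = n + g + δ and k_gold = (α/(n + g + δ))^(1/(1−α)).
k_gold = (0.25/0.168)^(1/0.75) = 1.4881^1.3333 ≈ 1.6989
c_gold = f(k_gold) − (n + g + δ)·k_gold = 1.1417 − 0.168×1.6989 ≈ 0.8563

c_gold ≈ 0.86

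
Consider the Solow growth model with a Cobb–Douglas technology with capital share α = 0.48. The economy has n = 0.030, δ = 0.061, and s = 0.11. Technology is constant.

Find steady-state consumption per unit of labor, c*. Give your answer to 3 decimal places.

In steady state, investment equals break-even investment: s·k^α = (n + δ)·k.
Dividing both sides by k: k^(1−α) = s / (n + δ).
k^0.52 = 0.11 / (0.030 + 0.061) = 0.11 / 0.091 = 1.2088
k* = 1.2088^(1/0.52) ≈ 1.4400
y* = (k*)^α = 1.4400^0.48 ≈ 1.1913
c* = (1 − s)·y* = (1 − 0.11) × 1.1913 ≈ 1.0603

c* = 1.060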